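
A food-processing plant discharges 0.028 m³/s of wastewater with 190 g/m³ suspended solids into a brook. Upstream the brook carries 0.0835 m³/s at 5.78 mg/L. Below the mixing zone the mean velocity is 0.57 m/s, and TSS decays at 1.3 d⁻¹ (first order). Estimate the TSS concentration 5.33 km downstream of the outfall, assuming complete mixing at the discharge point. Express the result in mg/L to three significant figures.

After complete mixing, C₀ = (0.028·190 + 0.0835·5.78) / 0.1115 = 52.04 mg/L.
Travel time t = 5330 m / 0.57 m/s = 9351 s = 0.1082 d.
C = 52.04·exp(−1.3·0.1082) = 52.04·0.8688 = 45.21 mg/L.

45.2 mg/L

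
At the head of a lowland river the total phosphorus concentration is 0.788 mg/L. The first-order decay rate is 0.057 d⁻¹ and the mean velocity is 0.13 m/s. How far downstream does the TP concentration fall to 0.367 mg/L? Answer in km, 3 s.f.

From C = C₀·e^(−kt), t = ln(C₀/C)/k = ln(0.788/0.367)/0.057 = 0.7641/0.057 = 13.41 d.
Distance = v·t = 0.13 m/s × 1.158e+06 s = 1.506e+05 m = 150.6 km.

151 km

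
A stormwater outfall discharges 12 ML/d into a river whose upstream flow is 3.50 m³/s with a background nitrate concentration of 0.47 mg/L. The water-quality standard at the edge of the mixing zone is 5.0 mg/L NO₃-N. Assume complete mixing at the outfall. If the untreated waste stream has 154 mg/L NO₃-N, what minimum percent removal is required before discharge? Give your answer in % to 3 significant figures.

22.6 %

12 ML/d = 0.1389 m³/s.
Mass balance: 5·3.639 = 0.1389·Cₑ + 3.5·0.47.
Cₑ = (18.19 − 1.645) / 0.1389 = 119.2 mg/L.
Required removal = 1 − 119.2/154 = 22.63 %.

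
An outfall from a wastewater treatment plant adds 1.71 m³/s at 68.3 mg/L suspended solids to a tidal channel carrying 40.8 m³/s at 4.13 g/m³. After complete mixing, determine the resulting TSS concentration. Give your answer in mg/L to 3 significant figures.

By mass balance at complete mixing, C = (1.71·68.3 + 40.8·4.13) / (1.71 + 40.8) = 285.3/42.51 = 6.711 mg/L.

6.71 mg/L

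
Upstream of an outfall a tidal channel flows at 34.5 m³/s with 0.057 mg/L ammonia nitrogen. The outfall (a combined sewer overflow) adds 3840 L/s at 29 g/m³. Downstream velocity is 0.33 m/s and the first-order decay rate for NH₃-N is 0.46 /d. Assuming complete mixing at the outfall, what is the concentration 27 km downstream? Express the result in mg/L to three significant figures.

3840 L/s = 3.84 m³/s.
After complete mixing, C₀ = (3.84·29 + 34.5·0.057) / 38.34 = 2.956 mg/L.
Travel time t = 2.7e+04 m / 0.33 m/s = 8.182e+04 s = 0.947 d.
C = 2.956·exp(−0.46·0.947) = 2.956·0.6469 = 1.912 mg/L.

1.91 mg/L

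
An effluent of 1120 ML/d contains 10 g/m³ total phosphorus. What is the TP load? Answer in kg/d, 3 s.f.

1120 ML/d = 12.96 m³/s.
Mass flux = Q·C = 12.96 m³/s × 10 g/m³ = 129.6 g/s.
= 129.6 g/s × 86.4 = 1.12e+04 kg/d.

11200 kg/d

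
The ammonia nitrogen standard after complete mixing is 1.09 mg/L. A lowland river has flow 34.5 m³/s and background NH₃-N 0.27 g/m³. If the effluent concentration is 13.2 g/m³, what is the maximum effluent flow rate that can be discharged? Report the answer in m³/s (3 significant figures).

Mass balance at complete mixing: C_std·(Q_w + Q_r) = Q_w·C_e + Q_r·C_b.
Rearranging, Q_w = Q_r·(C_std − C_b)/(C_e − C_std) = 34.5·(1.09 − 0.27) / (13.2 − 1.09) = 2.336 m³/s.

2.34 m³/s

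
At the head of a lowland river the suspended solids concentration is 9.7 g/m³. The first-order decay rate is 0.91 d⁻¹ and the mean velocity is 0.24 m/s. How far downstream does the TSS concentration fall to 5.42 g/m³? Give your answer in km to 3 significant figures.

13.3 km

From C = C₀·e^(−kt), t = ln(C₀/C)/k = ln(9.7/5.42)/0.91 = 0.582/0.91 = 0.6396 d.
Distance = v·t = 0.24 m/s × 5.526e+04 s = 1.326e+04 m = 13.26 km.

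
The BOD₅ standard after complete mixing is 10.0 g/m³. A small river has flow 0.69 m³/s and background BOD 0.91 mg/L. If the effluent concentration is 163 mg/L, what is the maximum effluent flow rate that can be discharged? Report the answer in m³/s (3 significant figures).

Mass balance at complete mixing: C_std·(Q_w + Q_r) = Q_w·C_e + Q_r·C_b.
Rearranging, Q_w = Q_r·(C_std − C_b)/(C_e − C_std) = 0.69·(10 − 0.91) / (163 − 10) = 0.04099 m³/s.

0.0410 m³/s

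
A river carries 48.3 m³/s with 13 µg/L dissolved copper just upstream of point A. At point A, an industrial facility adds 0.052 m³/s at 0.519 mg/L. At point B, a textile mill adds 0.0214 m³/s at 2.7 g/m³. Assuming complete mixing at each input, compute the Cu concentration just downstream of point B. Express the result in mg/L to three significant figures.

13 µg/L = 0.013 mg/L.
After input A: C = (48.3·0.013 + 0.052·0.519) / 48.35 = 0.01354 mg/L.
After input B: C = (48.35·0.01354 + 0.0214·2.7) / 48.37 = 0.01473 mg/L.

0.0147 mg/L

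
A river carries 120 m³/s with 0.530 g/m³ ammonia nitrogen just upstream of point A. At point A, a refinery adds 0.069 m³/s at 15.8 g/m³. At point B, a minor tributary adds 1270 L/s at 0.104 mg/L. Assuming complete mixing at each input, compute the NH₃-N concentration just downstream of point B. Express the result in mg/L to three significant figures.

After input A: C = (120·0.53 + 0.069·15.8) / 120.1 = 0.5388 mg/L.
1270 L/s = 1.27 m³/s.
After input B: C = (120.1·0.5388 + 1.27·0.104) / 121.3 = 0.5342 mg/L.

0.534 mg/L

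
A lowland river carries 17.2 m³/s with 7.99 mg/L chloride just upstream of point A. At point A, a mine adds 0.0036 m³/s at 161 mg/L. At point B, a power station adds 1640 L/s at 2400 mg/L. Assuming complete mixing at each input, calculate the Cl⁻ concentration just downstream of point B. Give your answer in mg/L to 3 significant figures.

After input A: C = (17.2·7.99 + 0.0036·161) / 17.2 = 8.022 mg/L.
1640 L/s = 1.64 m³/s.
After input B: C = (17.2·8.022 + 1.64·2400) / 18.84 = 216.2 mg/L.

216 mg/L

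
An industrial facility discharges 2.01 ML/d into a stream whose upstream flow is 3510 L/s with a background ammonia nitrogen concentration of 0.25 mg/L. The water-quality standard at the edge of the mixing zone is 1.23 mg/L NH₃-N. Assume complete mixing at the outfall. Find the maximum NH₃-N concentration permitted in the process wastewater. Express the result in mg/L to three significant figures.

149 mg/L

2.01 ML/d = 0.02326 m³/s.
3510 L/s = 3.51 m³/s.
Mass balance: 1.23·3.533 = 0.02326·Cₑ + 3.51·0.25.
Cₑ = (4.346 − 0.8775) / 0.02326 = 149.1 mg/L.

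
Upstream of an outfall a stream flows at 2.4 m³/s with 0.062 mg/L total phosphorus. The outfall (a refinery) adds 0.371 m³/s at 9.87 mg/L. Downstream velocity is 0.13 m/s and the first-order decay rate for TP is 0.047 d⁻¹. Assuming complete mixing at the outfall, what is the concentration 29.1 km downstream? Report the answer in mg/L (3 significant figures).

1.22 mg/L

After complete mixing, C₀ = (0.371·9.87 + 2.4·0.062) / 2.771 = 1.375 mg/L.
Travel time t = 2.91e+04 m / 0.13 m/s = 2.238e+05 s = 2.591 d.
C = 1.375·exp(−0.047·2.591) = 1.375·0.8854 = 1.218 mg/L.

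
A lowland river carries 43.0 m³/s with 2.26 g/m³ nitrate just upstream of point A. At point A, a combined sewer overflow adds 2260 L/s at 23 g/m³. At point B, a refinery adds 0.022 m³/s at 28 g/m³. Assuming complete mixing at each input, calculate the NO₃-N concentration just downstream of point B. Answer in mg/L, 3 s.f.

2260 L/s = 2.26 m³/s.
After input A: C = (43·2.26 + 2.26·23) / 45.26 = 3.296 mg/L.
After input B: C = (45.26·3.296 + 0.022·28) / 45.28 = 3.308 mg/L.

3.31 mg/L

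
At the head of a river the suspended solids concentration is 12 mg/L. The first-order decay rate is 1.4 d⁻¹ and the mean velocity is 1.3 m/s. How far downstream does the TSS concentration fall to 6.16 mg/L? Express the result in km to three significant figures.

From C = C₀·e^(−kt), t = ln(C₀/C)/k = ln(12/6.16)/1.4 = 0.6668/1.4 = 0.4763 d.
Distance = v·t = 1.3 m/s × 4.115e+04 s = 5.35e+04 m = 53.5 km.

53.5 km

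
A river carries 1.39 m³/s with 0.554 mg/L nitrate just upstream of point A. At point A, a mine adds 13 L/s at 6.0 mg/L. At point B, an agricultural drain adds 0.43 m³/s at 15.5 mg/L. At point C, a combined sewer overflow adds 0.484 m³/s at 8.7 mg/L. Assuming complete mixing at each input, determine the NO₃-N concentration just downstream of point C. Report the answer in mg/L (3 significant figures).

5.06 mg/L

13 L/s = 0.013 m³/s.
After input A: C = (1.39·0.554 + 0.013·6) / 1.403 = 0.6045 mg/L.
After input B: C = (1.403·0.6045 + 0.43·15.5) / 1.833 = 4.099 mg/L.
After input C: C = (1.833·4.099 + 0.484·8.7) / 2.317 = 5.06 mg/L.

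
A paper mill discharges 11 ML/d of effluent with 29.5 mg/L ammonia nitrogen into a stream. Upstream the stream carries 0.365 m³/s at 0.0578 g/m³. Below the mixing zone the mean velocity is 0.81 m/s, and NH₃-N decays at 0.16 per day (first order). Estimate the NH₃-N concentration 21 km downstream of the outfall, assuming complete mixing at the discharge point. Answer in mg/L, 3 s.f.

11 ML/d = 0.1273 m³/s.
After complete mixing, C₀ = (0.1273·29.5 + 0.365·0.0578) / 0.4923 = 7.672 mg/L.
Travel time t = 2.1e+04 m / 0.81 m/s = 2.593e+04 s = 0.3001 d.
C = 7.672·exp(−0.16·0.3001) = 7.672·0.9531 = 7.312 mg/L.

7.31 mg/L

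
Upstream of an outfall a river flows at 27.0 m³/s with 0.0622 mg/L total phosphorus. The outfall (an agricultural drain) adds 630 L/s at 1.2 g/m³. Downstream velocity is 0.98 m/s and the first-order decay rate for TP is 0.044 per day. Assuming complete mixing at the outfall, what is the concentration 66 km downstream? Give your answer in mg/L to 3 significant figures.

0.0852 mg/L

630 L/s = 0.63 m³/s.
After complete mixing, C₀ = (0.63·1.2 + 27·0.0622) / 27.63 = 0.08814 mg/L.
Travel time t = 6.6e+04 m / 0.98 m/s = 6.735e+04 s = 0.7795 d.
C = 0.08814·exp(−0.044·0.7795) = 0.08814·0.9663 = 0.08517 mg/L.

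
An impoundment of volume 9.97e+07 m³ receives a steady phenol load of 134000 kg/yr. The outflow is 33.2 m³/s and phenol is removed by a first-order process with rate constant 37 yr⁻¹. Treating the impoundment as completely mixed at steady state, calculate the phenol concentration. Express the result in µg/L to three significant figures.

Outflow Q = 33.2 m³/s × 3.156e+07 s/yr = 1.048e+09 m³/yr.
Steady-state CSTR mass balance: W = Q·C + k·V·C, so C = W/(Q + kV).
Q + kV = 1.048e+09 + 37·9.97e+07 = 4.737e+09 m³/yr.
C = 134000/4.737e+09 = 2.829e-05 kg/m³ = 0.02829 mg/L = 28.29 µg/L.

28.3 µg/L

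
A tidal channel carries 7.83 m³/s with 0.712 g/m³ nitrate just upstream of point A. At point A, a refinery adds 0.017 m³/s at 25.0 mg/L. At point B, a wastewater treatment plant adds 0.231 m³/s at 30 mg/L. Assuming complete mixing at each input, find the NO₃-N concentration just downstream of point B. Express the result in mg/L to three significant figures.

After input A: C = (7.83·0.712 + 0.017·25) / 7.847 = 0.7646 mg/L.
After input B: C = (7.847·0.7646 + 0.231·30) / 8.078 = 1.601 mg/L.

1.60 mg/L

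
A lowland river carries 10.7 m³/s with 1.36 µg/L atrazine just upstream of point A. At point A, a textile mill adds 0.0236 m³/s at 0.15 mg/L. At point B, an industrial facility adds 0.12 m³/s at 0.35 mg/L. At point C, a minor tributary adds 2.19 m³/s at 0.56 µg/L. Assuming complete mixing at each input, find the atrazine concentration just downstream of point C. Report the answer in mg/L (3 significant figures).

0.00470 mg/L

1.36 µg/L = 0.00136 mg/L.
After input A: C = (10.7·0.00136 + 0.0236·0.15) / 10.72 = 0.001687 mg/L.
After input B: C = (10.72·0.001687 + 0.12·0.35) / 10.84 = 0.005542 mg/L.
0.56 µg/L = 0.00056 mg/L.
After input C: C = (10.84·0.005542 + 2.19·0.00056) / 13.03 = 0.004705 mg/L.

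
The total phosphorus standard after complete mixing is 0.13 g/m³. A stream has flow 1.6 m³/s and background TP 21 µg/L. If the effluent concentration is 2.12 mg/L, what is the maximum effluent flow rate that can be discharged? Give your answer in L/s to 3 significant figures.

87.6 L/s

21 µg/L = 0.021 mg/L.
Mass balance at complete mixing: C_std·(Q_w + Q_r) = Q_w·C_e + Q_r·C_b.
Rearranging, Q_w = Q_r·(C_std − C_b)/(C_e − C_std) = 1.6·(0.13 − 0.021) / (2.12 − 0.13) = 0.08764 m³/s.
= 87.64 L/s.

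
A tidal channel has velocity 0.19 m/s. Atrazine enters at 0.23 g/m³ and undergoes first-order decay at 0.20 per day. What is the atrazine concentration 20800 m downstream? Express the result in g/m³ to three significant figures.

Travel time t = 20800 m / 0.19 m/s = 2.08e+04/0.19 = 1.095e+05 s = 1.267 d.
First-order decay: C = 0.23·exp(−0.20·1.267) = 0.23·0.7761 = 0.1785 g/m³.

0.179 g/m³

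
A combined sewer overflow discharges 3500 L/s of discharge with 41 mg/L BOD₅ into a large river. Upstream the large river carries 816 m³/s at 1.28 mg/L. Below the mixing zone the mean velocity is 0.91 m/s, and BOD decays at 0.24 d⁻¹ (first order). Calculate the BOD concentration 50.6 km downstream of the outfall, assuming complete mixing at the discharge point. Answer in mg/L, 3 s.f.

1.24 mg/L

3500 L/s = 3.5 m³/s.
After complete mixing, C₀ = (3.5·41 + 816·1.28) / 819.5 = 1.45 mg/L.
Travel time t = 5.06e+04 m / 0.91 m/s = 5.56e+04 s = 0.6436 d.
C = 1.45·exp(−0.24·0.6436) = 1.45·0.8569 = 1.242 mg/L.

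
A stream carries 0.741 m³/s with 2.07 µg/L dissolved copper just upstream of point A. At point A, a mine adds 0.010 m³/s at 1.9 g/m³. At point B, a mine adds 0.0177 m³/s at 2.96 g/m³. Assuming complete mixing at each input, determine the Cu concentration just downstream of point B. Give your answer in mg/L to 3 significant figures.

2.07 µg/L = 0.00207 mg/L.
After input A: C = (0.741·0.00207 + 0.01·1.9) / 0.751 = 0.02734 mg/L.
After input B: C = (0.751·0.02734 + 0.0177·2.96) / 0.7687 = 0.09487 mg/L.

0.0949 mg/L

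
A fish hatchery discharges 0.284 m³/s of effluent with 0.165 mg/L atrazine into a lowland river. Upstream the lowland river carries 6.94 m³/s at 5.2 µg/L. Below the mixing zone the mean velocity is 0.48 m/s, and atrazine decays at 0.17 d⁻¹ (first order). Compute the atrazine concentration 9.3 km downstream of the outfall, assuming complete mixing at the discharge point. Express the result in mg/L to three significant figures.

0.0111 mg/L

5.2 µg/L = 0.0052 mg/L.
After complete mixing, C₀ = (0.284·0.165 + 6.94·0.0052) / 7.224 = 0.01148 mg/L.
Travel time t = 9300 m / 0.48 m/s = 1.938e+04 s = 0.2242 d.
C = 0.01148·exp(−0.17·0.2242) = 0.01148·0.9626 = 0.01105 mg/L.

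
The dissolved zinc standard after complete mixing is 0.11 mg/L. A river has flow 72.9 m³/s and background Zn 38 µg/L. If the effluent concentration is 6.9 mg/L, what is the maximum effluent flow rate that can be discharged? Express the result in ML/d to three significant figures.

38 µg/L = 0.038 mg/L.
Mass balance at complete mixing: C_std·(Q_w + Q_r) = Q_w·C_e + Q_r·C_b.
Rearranging, Q_w = Q_r·(C_std − C_b)/(C_e − C_std) = 72.9·(0.11 − 0.038) / (6.9 − 0.11) = 0.773 m³/s.
= 66.79 ML/d.

66.8 ML/d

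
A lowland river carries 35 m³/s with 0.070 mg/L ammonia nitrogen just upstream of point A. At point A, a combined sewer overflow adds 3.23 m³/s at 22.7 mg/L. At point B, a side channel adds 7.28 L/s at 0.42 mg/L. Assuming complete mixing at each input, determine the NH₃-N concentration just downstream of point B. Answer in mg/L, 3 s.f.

After input A: C = (35·0.07 + 3.23·22.7) / 38.23 = 1.982 mg/L.
7.28 L/s = 0.00728 m³/s.
After input B: C = (38.23·1.982 + 0.00728·0.42) / 38.24 = 1.982 mg/L.

1.98 mg/L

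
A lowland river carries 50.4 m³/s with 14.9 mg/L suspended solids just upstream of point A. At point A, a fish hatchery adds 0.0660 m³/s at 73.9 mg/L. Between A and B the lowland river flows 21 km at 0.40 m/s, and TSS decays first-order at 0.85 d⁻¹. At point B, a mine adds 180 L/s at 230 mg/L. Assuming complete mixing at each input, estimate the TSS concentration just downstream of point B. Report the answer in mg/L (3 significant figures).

After input A: C = (50.4·14.9 + 0.066·73.9) / 50.47 = 14.98 mg/L.
Over the 21 km reach to input B (t = 5.25e+04 s = 0.6076 d), decay gives C = 14.98·exp(−0.85·0.6076) = 8.936 mg/L.
180 L/s = 0.18 m³/s.
After input B: C = (50.47·8.936 + 0.18·230) / 50.65 = 9.721 mg/L.

9.72 mg/L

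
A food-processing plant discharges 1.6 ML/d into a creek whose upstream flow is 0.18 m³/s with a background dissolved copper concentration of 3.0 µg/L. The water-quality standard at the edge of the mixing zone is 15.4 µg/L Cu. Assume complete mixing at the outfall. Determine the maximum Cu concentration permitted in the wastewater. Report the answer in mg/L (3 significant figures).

1.6 ML/d = 0.01852 m³/s.
3.0 µg/L = 0.003 mg/L.
15.4 µg/L = 0.0154 mg/L.
Mass balance: 0.0154·0.1985 = 0.01852·Cₑ + 0.18·0.003.
Cₑ = (0.003057 − 0.00054) / 0.01852 = 0.1359 mg/L.

0.136 mg/L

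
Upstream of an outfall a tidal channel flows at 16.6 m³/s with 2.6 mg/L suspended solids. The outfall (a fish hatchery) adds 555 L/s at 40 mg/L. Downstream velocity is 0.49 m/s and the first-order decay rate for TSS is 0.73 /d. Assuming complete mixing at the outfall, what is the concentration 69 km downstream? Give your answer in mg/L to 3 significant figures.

1.16 mg/L

555 L/s = 0.555 m³/s.
After complete mixing, C₀ = (0.555·40 + 16.6·2.6) / 17.16 = 3.81 mg/L.
Travel time t = 6.9e+04 m / 0.49 m/s = 1.408e+05 s = 1.63 d.
C = 3.81·exp(−0.73·1.63) = 3.81·0.3043 = 1.159 mg/L.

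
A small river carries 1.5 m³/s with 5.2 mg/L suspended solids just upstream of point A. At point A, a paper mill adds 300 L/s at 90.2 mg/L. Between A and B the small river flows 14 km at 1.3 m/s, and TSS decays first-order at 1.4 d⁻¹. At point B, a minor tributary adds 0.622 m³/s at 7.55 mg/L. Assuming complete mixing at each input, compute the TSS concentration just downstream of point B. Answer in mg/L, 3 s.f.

14.0 mg/L

300 L/s = 0.3 m³/s.
After input A: C = (1.5·5.2 + 0.3·90.2) / 1.8 = 19.37 mg/L.
Over the 14 km reach to input B (t = 1.077e+04 s = 0.1246 d), decay gives C = 19.37·exp(−1.4·0.1246) = 16.27 mg/L.
After input B: C = (1.8·16.27 + 0.622·7.55) / 2.422 = 14.03 mg/L.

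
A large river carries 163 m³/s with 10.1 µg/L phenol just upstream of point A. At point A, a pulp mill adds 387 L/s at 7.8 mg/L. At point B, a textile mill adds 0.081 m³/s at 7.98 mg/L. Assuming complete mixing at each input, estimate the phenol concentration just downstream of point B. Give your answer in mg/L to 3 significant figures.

0.0325 mg/L

10.1 µg/L = 0.0101 mg/L.
387 L/s = 0.387 m³/s.
After input A: C = (163·0.0101 + 0.387·7.8) / 163.4 = 0.02855 mg/L.
After input B: C = (163.4·0.02855 + 0.081·7.98) / 163.5 = 0.03249 mg/L.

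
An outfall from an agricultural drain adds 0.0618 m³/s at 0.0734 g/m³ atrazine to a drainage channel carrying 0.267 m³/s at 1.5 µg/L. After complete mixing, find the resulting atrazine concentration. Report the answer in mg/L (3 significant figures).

0.0150 mg/L

1.5 µg/L = 0.0015 mg/L.
By mass balance at complete mixing, C = (0.0618·0.0734 + 0.267·0.0015) / (0.0618 + 0.267) = 0.004937/0.3288 = 0.01501 mg/L.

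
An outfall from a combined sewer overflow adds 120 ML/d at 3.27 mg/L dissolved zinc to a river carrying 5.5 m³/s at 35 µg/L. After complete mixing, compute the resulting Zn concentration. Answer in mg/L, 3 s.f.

120 ML/d = 1.389 m³/s.
35 µg/L = 0.035 mg/L.
Flow-weighted mixing gives C = (1.389·3.27 + 5.5·0.035) / (1.389 + 5.5) = 4.734/6.889 = 0.6872 mg/L.

0.687 mg/L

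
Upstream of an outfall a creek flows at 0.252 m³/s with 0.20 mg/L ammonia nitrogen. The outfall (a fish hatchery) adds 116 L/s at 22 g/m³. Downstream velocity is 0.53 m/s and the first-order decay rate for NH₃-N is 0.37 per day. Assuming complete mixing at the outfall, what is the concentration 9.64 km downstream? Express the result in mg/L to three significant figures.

116 L/s = 0.116 m³/s.
After complete mixing, C₀ = (0.116·22 + 0.252·0.2) / 0.368 = 7.072 mg/L.
Travel time t = 9640 m / 0.53 m/s = 1.819e+04 s = 0.2105 d.
C = 7.072·exp(−0.37·0.2105) = 7.072·0.9251 = 6.542 mg/L.

6.54 mg/L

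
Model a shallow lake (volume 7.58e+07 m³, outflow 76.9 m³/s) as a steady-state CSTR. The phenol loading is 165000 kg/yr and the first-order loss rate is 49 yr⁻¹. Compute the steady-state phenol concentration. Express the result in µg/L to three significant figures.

Outflow Q = 76.9 m³/s × 3.156e+07 s/yr = 2.427e+09 m³/yr.
Steady-state CSTR mass balance: W = Q·C + k·V·C, so C = W/(Q + kV).
Q + kV = 2.427e+09 + 49·7.58e+07 = 6.141e+09 m³/yr.
C = 165000/6.141e+09 = 2.687e-05 kg/m³ = 0.02687 mg/L = 26.87 µg/L.

26.9 µg/L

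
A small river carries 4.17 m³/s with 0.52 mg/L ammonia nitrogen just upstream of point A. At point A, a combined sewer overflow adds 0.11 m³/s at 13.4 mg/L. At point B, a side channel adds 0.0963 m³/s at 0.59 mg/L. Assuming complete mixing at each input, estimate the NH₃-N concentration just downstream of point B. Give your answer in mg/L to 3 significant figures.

0.845 mg/L

After input A: C = (4.17·0.52 + 0.11·13.4) / 4.28 = 0.851 mg/L.
After input B: C = (4.28·0.851 + 0.0963·0.59) / 4.376 = 0.8453 mg/L.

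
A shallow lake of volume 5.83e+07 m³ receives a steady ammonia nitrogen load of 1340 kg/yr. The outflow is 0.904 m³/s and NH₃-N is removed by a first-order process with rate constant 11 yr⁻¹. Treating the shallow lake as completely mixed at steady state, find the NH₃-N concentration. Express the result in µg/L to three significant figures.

Outflow Q = 0.904 m³/s × 3.156e+07 s/yr = 2.853e+07 m³/yr.
Steady-state CSTR mass balance: W = Q·C + k·V·C, so C = W/(Q + kV).
Q + kV = 2.853e+07 + 11·5.83e+07 = 6.698e+08 m³/yr.
C = 1340/6.698e+08 = 2.001e-06 kg/m³ = 0.002001 mg/L = 2.001 µg/L.

2.00 µg/L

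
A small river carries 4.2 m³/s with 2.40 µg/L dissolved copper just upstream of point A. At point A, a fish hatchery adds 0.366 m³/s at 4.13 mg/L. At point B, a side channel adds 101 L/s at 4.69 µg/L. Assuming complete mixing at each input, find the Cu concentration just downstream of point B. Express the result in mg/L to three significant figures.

0.326 mg/L

2.40 µg/L = 0.0024 mg/L.
After input A: C = (4.2·0.0024 + 0.366·4.13) / 4.566 = 0.3333 mg/L.
101 L/s = 0.101 m³/s.
4.69 µg/L = 0.00469 mg/L.
After input B: C = (4.566·0.3333 + 0.101·0.00469) / 4.667 = 0.3261 mg/L.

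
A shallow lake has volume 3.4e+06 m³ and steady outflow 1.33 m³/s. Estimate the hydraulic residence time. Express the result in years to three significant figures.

0.0810 yr

Q = 1.33 m³/s × 3.156e+07 s/yr = 4.197e+07 m³/yr.
Hydraulic residence time τ = V/Q = 3.4e+06/4.197e+07 = 0.08101 yr.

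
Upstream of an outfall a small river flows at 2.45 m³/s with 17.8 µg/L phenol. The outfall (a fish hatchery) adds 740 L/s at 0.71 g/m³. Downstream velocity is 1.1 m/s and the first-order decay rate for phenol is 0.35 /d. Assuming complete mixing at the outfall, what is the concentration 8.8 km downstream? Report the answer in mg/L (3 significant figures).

0.173 mg/L

740 L/s = 0.74 m³/s.
17.8 µg/L = 0.0178 mg/L.
After complete mixing, C₀ = (0.74·0.71 + 2.45·0.0178) / 3.19 = 0.1784 mg/L.
Travel time t = 8800 m / 1.1 m/s = 8000 s = 0.09259 d.
C = 0.1784·exp(−0.35·0.09259) = 0.1784·0.9681 = 0.1727 mg/L.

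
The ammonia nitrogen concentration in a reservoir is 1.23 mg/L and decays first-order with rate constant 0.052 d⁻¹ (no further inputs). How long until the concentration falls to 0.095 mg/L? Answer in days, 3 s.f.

49.2 d

t = ln(C₀/C)/k = ln(1.23/0.095)/0.052 = 2.561/0.052 = 49.25 d.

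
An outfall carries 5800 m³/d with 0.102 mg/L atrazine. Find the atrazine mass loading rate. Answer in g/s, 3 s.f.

0.00685 g/s

5800 m³/d = 0.06713 m³/s.
Mass flux = Q·C = 0.06713 m³/s × 0.102 g/m³ = 0.006847 g/s.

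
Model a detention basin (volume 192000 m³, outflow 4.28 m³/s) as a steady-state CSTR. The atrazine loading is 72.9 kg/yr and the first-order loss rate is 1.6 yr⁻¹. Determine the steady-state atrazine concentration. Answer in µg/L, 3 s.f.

Outflow Q = 4.28 m³/s × 3.156e+07 s/yr = 1.351e+08 m³/yr.
Steady-state CSTR mass balance: W = Q·C + k·V·C, so C = W/(Q + kV).
Q + kV = 1.351e+08 + 1.6·192000 = 1.354e+08 m³/yr.
C = 72.9/1.354e+08 = 5.385e-07 kg/m³ = 0.0005385 mg/L = 0.5385 µg/L.

0.539 µg/L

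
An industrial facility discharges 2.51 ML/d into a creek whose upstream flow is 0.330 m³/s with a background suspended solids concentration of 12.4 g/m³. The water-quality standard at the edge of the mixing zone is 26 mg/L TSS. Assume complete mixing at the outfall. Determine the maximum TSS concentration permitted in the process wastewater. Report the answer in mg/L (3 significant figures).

180 mg/L

2.51 ML/d = 0.02905 m³/s.
Mass balance: 26·0.3591 = 0.02905·Cₑ + 0.33·12.4.
Cₑ = (9.335 − 4.092) / 0.02905 = 180.5 mg/L.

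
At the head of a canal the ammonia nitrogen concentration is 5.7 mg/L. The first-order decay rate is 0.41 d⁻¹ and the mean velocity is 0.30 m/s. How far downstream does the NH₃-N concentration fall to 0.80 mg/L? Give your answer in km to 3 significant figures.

From C = C₀·e^(−kt), t = ln(C₀/C)/k = ln(5.7/0.80)/0.41 = 1.964/0.41 = 4.789 d.
Distance = v·t = 0.30 m/s × 4.138e+05 s = 1.241e+05 m = 124.1 km.

124 km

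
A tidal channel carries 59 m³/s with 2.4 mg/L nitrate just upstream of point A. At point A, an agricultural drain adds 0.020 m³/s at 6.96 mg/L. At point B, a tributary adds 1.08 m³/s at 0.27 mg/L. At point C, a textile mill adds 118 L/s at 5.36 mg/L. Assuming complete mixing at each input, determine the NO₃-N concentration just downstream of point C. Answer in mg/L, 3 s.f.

After input A: C = (59·2.4 + 0.02·6.96) / 59.02 = 2.402 mg/L.
After input B: C = (59.02·2.402 + 1.08·0.27) / 60.1 = 2.363 mg/L.
118 L/s = 0.118 m³/s.
After input C: C = (60.1·2.363 + 0.118·5.36) / 60.22 = 2.369 mg/L.

2.37 mg/L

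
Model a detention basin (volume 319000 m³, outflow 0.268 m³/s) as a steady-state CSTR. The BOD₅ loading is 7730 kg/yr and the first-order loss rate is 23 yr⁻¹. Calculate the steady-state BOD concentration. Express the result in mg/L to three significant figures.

Outflow Q = 0.268 m³/s × 3.156e+07 s/yr = 8.457e+06 m³/yr.
Steady-state CSTR mass balance: W = Q·C + k·V·C, so C = W/(Q + kV).
Q + kV = 8.457e+06 + 23·319000 = 1.579e+07 m³/yr.
C = 7730/1.579e+07 = 0.0004894 kg/m³ = 0.4894 mg/L.

0.489 mg/L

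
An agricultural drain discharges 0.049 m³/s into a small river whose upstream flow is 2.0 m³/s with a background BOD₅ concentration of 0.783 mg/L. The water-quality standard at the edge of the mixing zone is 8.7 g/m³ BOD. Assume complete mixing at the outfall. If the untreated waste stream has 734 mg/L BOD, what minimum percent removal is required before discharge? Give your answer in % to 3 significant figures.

54.8 %

Mass balance: 8.7·2.049 = 0.049·Cₑ + 2·0.783.
Cₑ = (17.83 − 1.566) / 0.049 = 331.8 mg/L.
Required removal = 1 − 331.8/734 = 54.79 %.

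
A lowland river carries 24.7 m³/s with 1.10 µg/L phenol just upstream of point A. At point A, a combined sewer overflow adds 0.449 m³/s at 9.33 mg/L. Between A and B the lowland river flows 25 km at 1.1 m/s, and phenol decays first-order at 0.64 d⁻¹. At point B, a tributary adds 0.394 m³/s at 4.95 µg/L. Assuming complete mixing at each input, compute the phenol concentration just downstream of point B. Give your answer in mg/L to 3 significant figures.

0.140 mg/L

1.10 µg/L = 0.0011 mg/L.
After input A: C = (24.7·0.0011 + 0.449·9.33) / 25.15 = 0.1677 mg/L.
Over the 25 km reach to input B (t = 2.273e+04 s = 0.263 d), decay gives C = 0.1677·exp(−0.64·0.263) = 0.1417 mg/L.
4.95 µg/L = 0.00495 mg/L.
After input B: C = (25.15·0.1417 + 0.394·0.00495) / 25.54 = 0.1396 mg/L.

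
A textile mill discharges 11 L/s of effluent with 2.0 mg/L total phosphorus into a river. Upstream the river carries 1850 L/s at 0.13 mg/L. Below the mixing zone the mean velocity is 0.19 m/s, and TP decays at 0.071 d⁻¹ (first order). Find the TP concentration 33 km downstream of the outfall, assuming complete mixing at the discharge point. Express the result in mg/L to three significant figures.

0.122 mg/L

11 L/s = 0.011 m³/s.
1850 L/s = 1.85 m³/s.
After complete mixing, C₀ = (0.011·2 + 1.85·0.13) / 1.861 = 0.1411 mg/L.
Travel time t = 3.3e+04 m / 0.19 m/s = 1.737e+05 s = 2.01 d.
C = 0.1411·exp(−0.071·2.01) = 0.1411·0.867 = 0.1223 mg/L.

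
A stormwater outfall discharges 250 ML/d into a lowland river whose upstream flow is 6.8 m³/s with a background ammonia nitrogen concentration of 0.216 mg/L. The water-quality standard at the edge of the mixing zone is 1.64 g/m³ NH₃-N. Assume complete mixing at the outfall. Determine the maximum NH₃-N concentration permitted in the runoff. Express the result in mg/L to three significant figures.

250 ML/d = 2.894 m³/s.
Mass balance: 1.64·9.694 = 2.894·Cₑ + 6.8·0.216.
Cₑ = (15.9 − 1.469) / 2.894 = 4.987 mg/L.

4.99 mg/L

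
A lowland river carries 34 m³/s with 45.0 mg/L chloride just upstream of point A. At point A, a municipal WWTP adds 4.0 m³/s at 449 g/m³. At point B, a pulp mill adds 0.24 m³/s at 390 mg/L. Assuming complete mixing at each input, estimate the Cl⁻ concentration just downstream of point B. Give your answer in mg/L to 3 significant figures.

After input A: C = (34·45 + 4·449) / 38 = 87.53 mg/L.
After input B: C = (38·87.53 + 0.24·390) / 38.24 = 89.42 mg/L.

89.4 mg/L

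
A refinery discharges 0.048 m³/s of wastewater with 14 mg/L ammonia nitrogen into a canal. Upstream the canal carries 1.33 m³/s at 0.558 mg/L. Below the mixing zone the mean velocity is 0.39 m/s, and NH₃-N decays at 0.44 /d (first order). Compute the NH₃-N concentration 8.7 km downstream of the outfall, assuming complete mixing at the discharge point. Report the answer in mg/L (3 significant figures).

0.916 mg/L

After complete mixing, C₀ = (0.048·14 + 1.33·0.558) / 1.378 = 1.026 mg/L.
Travel time t = 8700 m / 0.39 m/s = 2.231e+04 s = 0.2582 d.
C = 1.026·exp(−0.44·0.2582) = 1.026·0.8926 = 0.916 mg/L.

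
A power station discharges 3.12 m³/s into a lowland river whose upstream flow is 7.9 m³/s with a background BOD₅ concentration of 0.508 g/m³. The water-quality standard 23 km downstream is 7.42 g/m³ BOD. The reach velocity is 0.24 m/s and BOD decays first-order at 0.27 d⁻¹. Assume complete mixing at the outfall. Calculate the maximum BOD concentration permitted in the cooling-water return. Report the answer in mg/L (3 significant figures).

Travel time to the compliance point: t = 2.3e+04/0.24 = 9.583e+04 s = 1.109 d; decay factor exp(−0.27·1.109) = 0.7412.
So the concentration just after mixing may be at most 7.42/0.7412 = 10.01 mg/L.
Mass balance: 10.01·11.02 = 3.12·Cₑ + 7.9·0.508.
Cₑ = (110.3 − 4.013) / 3.12 = 34.07 mg/L.

34.1 mg/L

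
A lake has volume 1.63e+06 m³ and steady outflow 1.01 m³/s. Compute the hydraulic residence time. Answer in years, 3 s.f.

0.0511 yr

Q = 1.01 m³/s × 3.156e+07 s/yr = 3.187e+07 m³/yr.
Hydraulic residence time τ = V/Q = 1.63e+06/3.187e+07 = 0.05114 yr.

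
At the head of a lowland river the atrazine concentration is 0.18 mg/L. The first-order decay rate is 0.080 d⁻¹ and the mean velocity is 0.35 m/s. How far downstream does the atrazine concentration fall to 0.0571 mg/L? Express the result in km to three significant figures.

From C = C₀·e^(−kt), t = ln(C₀/C)/k = ln(0.18/0.0571)/0.080 = 1.148/0.080 = 14.35 d.
Distance = v·t = 0.35 m/s × 1.24e+06 s = 4.34e+05 m = 434 km.

434 km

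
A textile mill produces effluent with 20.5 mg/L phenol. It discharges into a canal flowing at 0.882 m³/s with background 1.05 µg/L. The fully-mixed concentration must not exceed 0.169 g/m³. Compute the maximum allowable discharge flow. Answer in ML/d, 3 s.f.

1.05 µg/L = 0.00105 mg/L.
Mass balance at complete mixing: C_std·(Q_w + Q_r) = Q_w·C_e + Q_r·C_b.
Rearranging, Q_w = Q_r·(C_std − C_b)/(C_e − C_std) = 0.882·(0.169 − 0.00105) / (20.5 − 0.169) = 0.007286 m³/s.
= 0.6295 ML/d.

0.630 ML/d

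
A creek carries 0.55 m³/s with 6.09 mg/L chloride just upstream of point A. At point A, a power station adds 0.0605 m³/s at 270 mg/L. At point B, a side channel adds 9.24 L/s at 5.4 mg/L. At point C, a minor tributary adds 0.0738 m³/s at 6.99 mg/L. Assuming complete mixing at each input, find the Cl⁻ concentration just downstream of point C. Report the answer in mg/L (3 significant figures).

29.2 mg/L

After input A: C = (0.55·6.09 + 0.0605·270) / 0.6105 = 32.24 mg/L.
9.24 L/s = 0.00924 m³/s.
After input B: C = (0.6105·32.24 + 0.00924·5.4) / 0.6197 = 31.84 mg/L.
After input C: C = (0.6197·31.84 + 0.0738·6.99) / 0.6935 = 29.2 mg/L.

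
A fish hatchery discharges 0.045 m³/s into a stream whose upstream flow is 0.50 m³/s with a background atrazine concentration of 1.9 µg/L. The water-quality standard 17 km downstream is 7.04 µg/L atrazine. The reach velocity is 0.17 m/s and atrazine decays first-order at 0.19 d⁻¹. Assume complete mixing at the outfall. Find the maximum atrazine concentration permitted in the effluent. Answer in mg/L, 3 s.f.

0.0851 mg/L

1.9 µg/L = 0.0019 mg/L.
7.04 µg/L = 0.00704 mg/L.
Travel time to the compliance point: t = 1.7e+04/0.17 = 1e+05 s = 1.157 d; decay factor exp(−0.19·1.157) = 0.8026.
So the concentration just after mixing may be at most 0.00704/0.8026 = 0.008772 mg/L.
Mass balance: 0.008772·0.545 = 0.045·Cₑ + 0.5·0.0019.
Cₑ = (0.004781 − 0.00095) / 0.045 = 0.08512 mg/L.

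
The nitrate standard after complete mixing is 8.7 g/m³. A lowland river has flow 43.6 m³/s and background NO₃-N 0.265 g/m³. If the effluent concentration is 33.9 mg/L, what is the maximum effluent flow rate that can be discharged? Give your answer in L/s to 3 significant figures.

Mass balance at complete mixing: C_std·(Q_w + Q_r) = Q_w·C_e + Q_r·C_b.
Rearranging, Q_w = Q_r·(C_std − C_b)/(C_e − C_std) = 43.6·(8.7 − 0.265) / (33.9 − 8.7) = 14.59 m³/s.
= 1.459e+04 L/s.

14600 L/s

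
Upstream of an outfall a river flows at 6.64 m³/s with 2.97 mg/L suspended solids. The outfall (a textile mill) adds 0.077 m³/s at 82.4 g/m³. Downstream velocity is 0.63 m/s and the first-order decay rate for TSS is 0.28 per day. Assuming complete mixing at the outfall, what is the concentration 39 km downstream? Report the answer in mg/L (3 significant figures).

After complete mixing, C₀ = (0.077·82.4 + 6.64·2.97) / 6.717 = 3.881 mg/L.
Travel time t = 3.9e+04 m / 0.63 m/s = 6.19e+04 s = 0.7165 d.
C = 3.881·exp(−0.28·0.7165) = 3.881·0.8182 = 3.175 mg/L.

3.18 mg/L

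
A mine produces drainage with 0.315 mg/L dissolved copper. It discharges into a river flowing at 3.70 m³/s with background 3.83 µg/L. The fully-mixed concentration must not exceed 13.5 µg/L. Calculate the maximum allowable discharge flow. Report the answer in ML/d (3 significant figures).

3.83 µg/L = 0.00383 mg/L.
13.5 µg/L = 0.0135 mg/L.
Mass balance at complete mixing: C_std·(Q_w + Q_r) = Q_w·C_e + Q_r·C_b.
Rearranging, Q_w = Q_r·(C_std − C_b)/(C_e − C_std) = 3.70·(0.0135 − 0.00383) / (0.315 − 0.0135) = 0.1187 m³/s.
= 10.25 ML/d.

10.3 ML/d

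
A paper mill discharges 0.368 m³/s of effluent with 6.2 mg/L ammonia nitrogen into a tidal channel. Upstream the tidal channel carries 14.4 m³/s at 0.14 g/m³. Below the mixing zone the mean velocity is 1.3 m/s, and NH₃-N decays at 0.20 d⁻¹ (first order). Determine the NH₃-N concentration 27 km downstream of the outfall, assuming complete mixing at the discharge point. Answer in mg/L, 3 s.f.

After complete mixing, C₀ = (0.368·6.2 + 14.4·0.14) / 14.77 = 0.291 mg/L.
Travel time t = 2.7e+04 m / 1.3 m/s = 2.077e+04 s = 0.2404 d.
C = 0.291·exp(−0.20·0.2404) = 0.291·0.9531 = 0.2773 mg/L.

0.277 mg/L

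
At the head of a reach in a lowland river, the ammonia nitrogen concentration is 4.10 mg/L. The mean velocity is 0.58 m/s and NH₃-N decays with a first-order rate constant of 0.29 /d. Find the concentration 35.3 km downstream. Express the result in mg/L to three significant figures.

Travel time t = 35.3 km / 0.58 m/s = 3.53e+04/0.58 = 6.086e+04 s = 0.7044 d.
First-order decay: C = 4.10·exp(−0.29·0.7044) = 4.10·0.8152 = 3.342 mg/L.

3.34 mg/L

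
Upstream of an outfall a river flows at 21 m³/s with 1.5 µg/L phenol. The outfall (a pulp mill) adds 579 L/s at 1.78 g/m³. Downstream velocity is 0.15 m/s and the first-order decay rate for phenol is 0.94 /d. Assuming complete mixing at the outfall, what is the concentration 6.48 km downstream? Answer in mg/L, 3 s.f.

0.0308 mg/L

579 L/s = 0.579 m³/s.
1.5 µg/L = 0.0015 mg/L.
After complete mixing, C₀ = (0.579·1.78 + 21·0.0015) / 21.58 = 0.04922 mg/L.
Travel time t = 6480 m / 0.15 m/s = 4.32e+04 s = 0.5 d.
C = 0.04922·exp(−0.94·0.5) = 0.04922·0.625 = 0.03076 mg/L.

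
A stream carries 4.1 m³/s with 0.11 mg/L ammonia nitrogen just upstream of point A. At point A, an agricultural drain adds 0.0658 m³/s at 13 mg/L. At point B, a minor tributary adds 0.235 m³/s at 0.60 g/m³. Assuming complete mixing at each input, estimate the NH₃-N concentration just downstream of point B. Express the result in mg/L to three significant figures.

After input A: C = (4.1·0.11 + 0.0658·13) / 4.166 = 0.3136 mg/L.
After input B: C = (4.166·0.3136 + 0.235·0.6) / 4.401 = 0.3289 mg/L.

0.329 mg/L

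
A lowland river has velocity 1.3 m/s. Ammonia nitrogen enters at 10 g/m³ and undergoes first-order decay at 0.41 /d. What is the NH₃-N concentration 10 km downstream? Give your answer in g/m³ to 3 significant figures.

Travel time t = 10 km / 1.3 m/s = 1e+04/1.3 = 7692 s = 0.08903 d.
First-order decay: C = 10·exp(−0.41·0.08903) = 10·0.9642 = 9.642 g/m³.

9.64 g/m³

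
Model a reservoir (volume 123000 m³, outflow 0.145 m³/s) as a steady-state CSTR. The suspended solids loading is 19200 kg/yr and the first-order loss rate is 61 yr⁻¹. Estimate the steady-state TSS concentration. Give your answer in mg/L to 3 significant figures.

1.59 mg/L

Outflow Q = 0.145 m³/s × 3.156e+07 s/yr = 4.576e+06 m³/yr.
Steady-state CSTR mass balance: W = Q·C + k·V·C, so C = W/(Q + kV).
Q + kV = 4.576e+06 + 61·123000 = 1.208e+07 m³/yr.
C = 19200/1.208e+07 = 0.00159 kg/m³ = 1.59 mg/L.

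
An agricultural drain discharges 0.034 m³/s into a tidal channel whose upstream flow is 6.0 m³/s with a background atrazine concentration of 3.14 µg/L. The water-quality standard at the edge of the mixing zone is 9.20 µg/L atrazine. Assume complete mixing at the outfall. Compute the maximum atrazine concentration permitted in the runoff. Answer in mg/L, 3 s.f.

1.08 mg/L

3.14 µg/L = 0.00314 mg/L.
9.20 µg/L = 0.0092 mg/L.
Mass balance: 0.0092·6.034 = 0.034·Cₑ + 6·0.00314.
Cₑ = (0.05551 − 0.01884) / 0.034 = 1.079 mg/L.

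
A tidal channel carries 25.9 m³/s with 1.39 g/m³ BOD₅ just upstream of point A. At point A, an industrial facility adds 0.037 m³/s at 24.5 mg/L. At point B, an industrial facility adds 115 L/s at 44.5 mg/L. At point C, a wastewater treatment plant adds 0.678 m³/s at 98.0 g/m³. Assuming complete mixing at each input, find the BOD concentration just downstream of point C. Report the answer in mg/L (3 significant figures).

4.06 mg/L

After input A: C = (25.9·1.39 + 0.037·24.5) / 25.94 = 1.423 mg/L.
115 L/s = 0.115 m³/s.
After input B: C = (25.94·1.423 + 0.115·44.5) / 26.05 = 1.613 mg/L.
After input C: C = (26.05·1.613 + 0.678·98) / 26.73 = 4.058 mg/L.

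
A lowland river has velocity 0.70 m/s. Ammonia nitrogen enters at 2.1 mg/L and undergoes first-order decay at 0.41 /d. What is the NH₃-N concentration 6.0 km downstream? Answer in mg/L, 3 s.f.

2.02 mg/L

Travel time t = 6.0 km / 0.70 m/s = 6000/0.70 = 8571 s = 0.09921 d.
First-order decay: C = 2.1·exp(−0.41·0.09921) = 2.1·0.9601 = 2.016 mg/L.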